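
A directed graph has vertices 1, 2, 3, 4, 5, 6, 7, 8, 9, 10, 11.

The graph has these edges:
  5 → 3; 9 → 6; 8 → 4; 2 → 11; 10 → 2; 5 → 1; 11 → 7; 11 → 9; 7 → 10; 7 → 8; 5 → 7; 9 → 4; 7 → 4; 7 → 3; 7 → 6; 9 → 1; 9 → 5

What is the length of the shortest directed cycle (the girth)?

4

For each vertex v, BFS finds the shortest path from v back to v.
The shortest such closed walk is 11 → 7 → 10 → 2 → 11, length 4.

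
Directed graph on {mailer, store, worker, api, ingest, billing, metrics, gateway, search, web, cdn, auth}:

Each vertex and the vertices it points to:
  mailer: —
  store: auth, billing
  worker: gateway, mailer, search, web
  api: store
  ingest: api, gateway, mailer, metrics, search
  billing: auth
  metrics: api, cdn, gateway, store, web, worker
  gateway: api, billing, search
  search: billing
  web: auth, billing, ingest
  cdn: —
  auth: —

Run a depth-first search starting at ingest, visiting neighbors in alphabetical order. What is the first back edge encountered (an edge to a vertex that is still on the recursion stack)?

DFS from ingest (visiting neighbors in alphabetical order); mark gray on enter, black on exit:
ingest gray
  api gray
    store gray
      auth gray
      auth black
      billing gray
        billing→auth: auth black — skip
      billing black
    store black
  api black
  gateway gray
    gateway→api: api black — skip
    gateway→billing: billing black — skip
    search gray
      search→billing: billing black — skip
    search black
  gateway black
  mailer gray
  mailer black
  metrics gray
    metrics→api: api black — skip
    cdn gray
    cdn black
    metrics→gateway: gateway black — skip
    metrics→store: store black — skip
    web gray
      web→auth: auth black — skip
      web→billing: billing black — skip
      web→ingest: ingest is gray → back edge
First back edge: web → ingest.

web->ingest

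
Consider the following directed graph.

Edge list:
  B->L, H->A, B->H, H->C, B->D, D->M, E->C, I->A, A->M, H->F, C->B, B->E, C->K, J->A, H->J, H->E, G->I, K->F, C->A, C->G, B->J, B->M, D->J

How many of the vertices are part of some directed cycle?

4

A vertex is on a directed cycle iff it belongs to a strongly connected component of size ≥ 2 (or has a self-loop).
The vertices on cycles are {B, C, E, H} — 4 in total.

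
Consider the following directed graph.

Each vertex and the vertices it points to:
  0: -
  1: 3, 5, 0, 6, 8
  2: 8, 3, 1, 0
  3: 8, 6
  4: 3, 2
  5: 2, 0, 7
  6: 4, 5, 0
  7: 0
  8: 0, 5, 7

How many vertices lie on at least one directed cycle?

7

A vertex is on a directed cycle iff it belongs to a strongly connected component of size ≥ 2 (or has a self-loop).
The vertices on cycles are {1, 2, 3, 4, 5, 6, 8} — 7 in total.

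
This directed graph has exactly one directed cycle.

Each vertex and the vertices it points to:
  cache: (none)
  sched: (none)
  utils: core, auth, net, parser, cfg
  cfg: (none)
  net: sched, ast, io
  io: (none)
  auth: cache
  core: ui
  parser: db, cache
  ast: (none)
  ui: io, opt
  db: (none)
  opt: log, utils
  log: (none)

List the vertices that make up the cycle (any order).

ui, opt, core, utils

DFS with gray/black marking from ui:
ui gray
  io gray
  io black
  opt gray
    log gray
    log black
    utils gray
      core gray
        core→ui: ui is gray → back edge
Back edge closes the cycle ui → opt → utils → core → ui; its vertices are {ui, opt, core, utils}.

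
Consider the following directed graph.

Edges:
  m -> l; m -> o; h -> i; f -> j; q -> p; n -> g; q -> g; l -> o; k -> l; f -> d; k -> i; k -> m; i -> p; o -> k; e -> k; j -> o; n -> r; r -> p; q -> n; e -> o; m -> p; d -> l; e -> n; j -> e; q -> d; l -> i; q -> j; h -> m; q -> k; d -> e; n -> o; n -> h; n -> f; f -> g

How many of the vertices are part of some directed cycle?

A vertex is on a directed cycle iff it belongs to a strongly connected component of size ≥ 2 (or has a self-loop).
The vertices on cycles are {d, e, f, j, k, l, m, n, o} — 9 in total.

9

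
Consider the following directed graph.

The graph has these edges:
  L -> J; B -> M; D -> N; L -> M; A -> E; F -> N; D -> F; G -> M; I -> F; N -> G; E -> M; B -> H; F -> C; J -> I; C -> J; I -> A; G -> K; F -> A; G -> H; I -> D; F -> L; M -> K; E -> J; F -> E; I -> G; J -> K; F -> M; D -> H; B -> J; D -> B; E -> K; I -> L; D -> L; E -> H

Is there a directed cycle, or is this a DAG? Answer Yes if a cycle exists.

DFS with white/gray/black marking, starting from D:
D gray
  L gray
    M gray
      K gray
      K black
    M black
    J gray
      I gray
        I→L: L is gray → back edge
Back edge found, so a cycle exists: L → J → I → L.

Yes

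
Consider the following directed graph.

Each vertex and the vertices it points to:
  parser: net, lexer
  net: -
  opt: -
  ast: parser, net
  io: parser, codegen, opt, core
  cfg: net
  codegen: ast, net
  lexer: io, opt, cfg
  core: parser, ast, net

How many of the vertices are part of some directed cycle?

6

A vertex is on a directed cycle iff it belongs to a strongly connected component of size ≥ 2 (or has a self-loop).
The vertices on cycles are {io, ast, core, lexer, parser, codegen} — 6 in total.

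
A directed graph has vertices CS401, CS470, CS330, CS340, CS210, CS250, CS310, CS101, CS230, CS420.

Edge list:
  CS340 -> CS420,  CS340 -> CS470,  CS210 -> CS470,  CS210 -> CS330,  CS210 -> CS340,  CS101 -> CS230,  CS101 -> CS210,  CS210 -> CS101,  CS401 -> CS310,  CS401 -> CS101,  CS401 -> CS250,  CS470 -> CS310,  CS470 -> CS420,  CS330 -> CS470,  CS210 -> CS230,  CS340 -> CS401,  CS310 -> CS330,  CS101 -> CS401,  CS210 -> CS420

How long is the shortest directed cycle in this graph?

For each vertex v, BFS finds the shortest path from v back to v.
The shortest such closed walk is CS101 → CS401 → CS101, length 2.

2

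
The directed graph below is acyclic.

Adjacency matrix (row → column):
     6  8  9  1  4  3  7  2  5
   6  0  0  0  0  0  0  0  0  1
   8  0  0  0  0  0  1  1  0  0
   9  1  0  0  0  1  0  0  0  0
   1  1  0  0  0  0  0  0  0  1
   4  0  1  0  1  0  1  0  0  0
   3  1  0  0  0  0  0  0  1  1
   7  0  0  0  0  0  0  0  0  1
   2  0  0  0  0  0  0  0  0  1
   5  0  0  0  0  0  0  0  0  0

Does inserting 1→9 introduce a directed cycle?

Yes

Adding 1→9 creates a cycle iff 9 can already reach 1.
Path from 9: 9 → 4 → 1.
So 9 → … → 1 → 9 is a cycle.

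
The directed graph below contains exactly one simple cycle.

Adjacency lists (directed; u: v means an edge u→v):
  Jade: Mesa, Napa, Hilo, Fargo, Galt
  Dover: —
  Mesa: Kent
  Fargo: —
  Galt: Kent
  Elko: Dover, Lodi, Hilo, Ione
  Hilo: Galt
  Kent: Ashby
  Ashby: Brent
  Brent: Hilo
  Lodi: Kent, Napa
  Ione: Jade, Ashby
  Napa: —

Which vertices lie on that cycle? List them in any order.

Galt, Hilo, Kent, Ashby, Brent

DFS with gray/black marking from Ashby:
Ashby gray
  Brent gray
    Hilo gray
      Galt gray
        Kent gray
          Kent→Ashby: Ashby is gray → back edge
Back edge closes the cycle Ashby → Brent → Hilo → Galt → Kent → Ashby; its vertices are {Galt, Hilo, Kent, Ashby, Brent}.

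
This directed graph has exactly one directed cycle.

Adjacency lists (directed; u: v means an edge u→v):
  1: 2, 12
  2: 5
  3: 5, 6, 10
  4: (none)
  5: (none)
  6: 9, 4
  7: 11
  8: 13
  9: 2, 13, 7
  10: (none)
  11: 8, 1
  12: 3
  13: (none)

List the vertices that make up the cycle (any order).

DFS with gray/black marking from 6:
6 gray
  9 gray
    2 gray
      5 gray
      5 black
    2 black
    13 gray
    13 black
    7 gray
      11 gray
        8 gray
          8→13: 13 black — skip
        8 black
        1 gray
          1→2: 2 black — skip
          12 gray
            3 gray
              3→5: 5 black — skip
              3→6: 6 is gray → back edge
Back edge closes the cycle 6 → 9 → 7 → 11 → 1 → 12 → 3 → 6; its vertices are {1, 3, 6, 7, 9, 11, 12}.

1, 3, 6, 7, 9, 11, 12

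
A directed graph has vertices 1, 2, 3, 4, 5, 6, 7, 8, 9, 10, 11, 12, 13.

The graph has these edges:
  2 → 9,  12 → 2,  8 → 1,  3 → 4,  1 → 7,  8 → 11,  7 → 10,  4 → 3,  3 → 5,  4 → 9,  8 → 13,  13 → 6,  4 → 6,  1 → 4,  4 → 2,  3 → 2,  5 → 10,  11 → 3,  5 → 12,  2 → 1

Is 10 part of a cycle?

No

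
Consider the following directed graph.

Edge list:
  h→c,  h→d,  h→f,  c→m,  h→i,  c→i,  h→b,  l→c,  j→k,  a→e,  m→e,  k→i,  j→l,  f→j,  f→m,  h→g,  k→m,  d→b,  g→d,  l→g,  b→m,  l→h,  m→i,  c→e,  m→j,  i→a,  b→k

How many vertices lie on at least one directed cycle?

10

A vertex is on a directed cycle iff it belongs to a strongly connected component of size ≥ 2 (or has a self-loop).
The vertices on cycles are {b, c, d, f, g, h, j, k, l, m} — 10 in total.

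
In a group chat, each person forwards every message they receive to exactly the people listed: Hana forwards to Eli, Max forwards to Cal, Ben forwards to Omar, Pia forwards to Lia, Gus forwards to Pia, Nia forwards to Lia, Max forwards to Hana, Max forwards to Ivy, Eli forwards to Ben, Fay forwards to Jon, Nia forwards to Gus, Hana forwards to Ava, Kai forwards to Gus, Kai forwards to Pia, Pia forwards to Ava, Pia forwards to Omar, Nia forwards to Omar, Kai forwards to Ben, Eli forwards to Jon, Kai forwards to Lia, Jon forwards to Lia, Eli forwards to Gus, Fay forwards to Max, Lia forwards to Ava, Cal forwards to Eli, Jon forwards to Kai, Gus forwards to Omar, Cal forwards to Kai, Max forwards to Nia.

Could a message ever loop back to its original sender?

DFS with white/gray/black marking, starting from Ava:
Ava gray
Ava black
Jon gray
  Lia gray
    Lia→Ava: Ava black — skip
  Lia black
  Kai gray
    Gus gray
      Pia gray
        Omar gray
        Omar black
        Pia→Ava: Ava black — skip
        Pia→Lia: Lia black — skip
      Pia black
      Gus→Omar: Omar black — skip
    Gus black
    Kai→Pia: Pia black — skip
    Kai→Lia: Lia black — skip
    Ben gray
      Ben→Omar: Omar black — skip
    Ben black
  Kai black
Jon black
Cal gray
  Cal→Kai: Kai black — skip
  Eli gray
    Eli→Gus: Gus black — skip
    Eli→Ben: Ben black — skip
    Eli→Jon: Jon black — skip
  Eli black
Cal black
Ivy gray
Ivy black
Max gray
  Max→Cal: Cal black — skip
  Hana gray
    Hana→Ava: Ava black — skip
    Hana→Eli: Eli black — skip
  Hana black
  Nia gray
    Nia→Lia: Lia black — skip
    Nia→Gus: Gus black — skip
    Nia→Omar: Omar black — skip
  Nia black
  Max→Ivy: Ivy black — skip
Max black
Fay gray
  Fay→Jon: Jon black — skip
  Fay→Max: Max black — skip
Fay black
Every edge goes to a white or black vertex — no back edge, so the graph is acyclic.

No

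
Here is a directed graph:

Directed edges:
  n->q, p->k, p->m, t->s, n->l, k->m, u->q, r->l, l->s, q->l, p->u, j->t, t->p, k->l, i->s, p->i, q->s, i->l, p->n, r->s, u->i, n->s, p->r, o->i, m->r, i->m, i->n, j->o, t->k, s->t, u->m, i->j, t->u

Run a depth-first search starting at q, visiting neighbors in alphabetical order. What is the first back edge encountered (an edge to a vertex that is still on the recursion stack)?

k→l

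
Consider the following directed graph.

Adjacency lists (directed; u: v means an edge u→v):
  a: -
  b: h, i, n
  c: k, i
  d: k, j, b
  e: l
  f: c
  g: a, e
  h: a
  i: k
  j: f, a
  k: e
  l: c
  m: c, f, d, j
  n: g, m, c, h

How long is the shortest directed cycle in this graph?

For each vertex v, BFS finds the shortest path from v back to v.
The shortest such closed walk is d → b → n → m → d, length 4.

4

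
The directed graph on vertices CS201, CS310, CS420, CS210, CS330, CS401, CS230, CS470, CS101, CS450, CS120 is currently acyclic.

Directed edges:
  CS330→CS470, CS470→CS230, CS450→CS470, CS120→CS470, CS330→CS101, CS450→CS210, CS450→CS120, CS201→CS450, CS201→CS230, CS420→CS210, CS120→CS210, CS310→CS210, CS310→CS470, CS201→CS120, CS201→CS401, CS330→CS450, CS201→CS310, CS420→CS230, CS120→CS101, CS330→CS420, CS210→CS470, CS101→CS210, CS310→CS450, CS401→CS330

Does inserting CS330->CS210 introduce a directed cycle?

No

Adding CS330→CS210 creates a cycle iff CS210 can already reach CS330.
Explore from CS210: no path reaches CS330. The graph stays acyclic.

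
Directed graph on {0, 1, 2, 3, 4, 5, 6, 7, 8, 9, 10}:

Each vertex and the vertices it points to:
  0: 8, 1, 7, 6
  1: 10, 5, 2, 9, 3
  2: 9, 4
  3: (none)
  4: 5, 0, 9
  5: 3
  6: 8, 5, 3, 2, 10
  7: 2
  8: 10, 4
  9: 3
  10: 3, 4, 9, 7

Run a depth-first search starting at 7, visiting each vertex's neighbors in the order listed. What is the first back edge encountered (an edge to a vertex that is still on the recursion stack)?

10->4

DFS from 7 (visiting each vertex's neighbors in the order listed); mark gray on enter, black on exit:
7 gray
  2 gray
    9 gray
      3 gray
      3 black
    9 black
    4 gray
      5 gray
        5→3: 3 black — skip
      5 black
      0 gray
        8 gray
          10 gray
            10→3: 3 black — skip
            10→4: 4 is gray → back edge
First back edge: 10 → 4.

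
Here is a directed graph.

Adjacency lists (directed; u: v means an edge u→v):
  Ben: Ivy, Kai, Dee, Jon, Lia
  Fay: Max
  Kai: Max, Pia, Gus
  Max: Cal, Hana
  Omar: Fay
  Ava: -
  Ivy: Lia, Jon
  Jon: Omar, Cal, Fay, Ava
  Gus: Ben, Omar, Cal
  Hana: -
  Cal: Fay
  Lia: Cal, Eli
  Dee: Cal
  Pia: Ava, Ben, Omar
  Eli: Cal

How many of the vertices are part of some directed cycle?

A vertex is on a directed cycle iff it belongs to a strongly connected component of size ≥ 2 (or has a self-loop).
The vertices on cycles are {Ben, Cal, Fay, Gus, Kai, Max, Pia} — 7 in total.

7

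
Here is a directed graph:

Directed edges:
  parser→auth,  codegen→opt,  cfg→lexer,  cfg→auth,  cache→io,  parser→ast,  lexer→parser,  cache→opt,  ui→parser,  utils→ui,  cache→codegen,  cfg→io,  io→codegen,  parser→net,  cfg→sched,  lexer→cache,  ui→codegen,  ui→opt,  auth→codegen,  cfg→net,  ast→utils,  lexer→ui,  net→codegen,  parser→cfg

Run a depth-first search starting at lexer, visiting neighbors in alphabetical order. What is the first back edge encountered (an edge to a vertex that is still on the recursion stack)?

ui→parser

DFS from lexer (visiting neighbors in alphabetical order); mark gray on enter, black on exit:
lexer gray
  cache gray
    codegen gray
      opt gray
      opt black
    codegen black
    io gray
      io→codegen: codegen black — skip
    io black
    cache→opt: opt black — skip
  cache black
  parser gray
    ast gray
      utils gray
        ui gray
          ui→codegen: codegen black — skip
          ui→opt: opt black — skip
          ui→parser: parser is gray → back edge
First back edge: ui → parser.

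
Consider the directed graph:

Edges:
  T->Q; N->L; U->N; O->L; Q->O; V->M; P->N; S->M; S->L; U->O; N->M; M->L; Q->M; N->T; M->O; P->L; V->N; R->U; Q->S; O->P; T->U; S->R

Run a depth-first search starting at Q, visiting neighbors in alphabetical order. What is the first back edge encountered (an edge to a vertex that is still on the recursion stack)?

N→M

DFS from Q (visiting neighbors in alphabetical order); mark gray on enter, black on exit:
Q gray
  M gray
    L gray
    L black
    O gray
      O→L: L black — skip
      P gray
        P→L: L black — skip
        N gray
          N→L: L black — skip
          N→M: M is gray → back edge
First back edge: N → M.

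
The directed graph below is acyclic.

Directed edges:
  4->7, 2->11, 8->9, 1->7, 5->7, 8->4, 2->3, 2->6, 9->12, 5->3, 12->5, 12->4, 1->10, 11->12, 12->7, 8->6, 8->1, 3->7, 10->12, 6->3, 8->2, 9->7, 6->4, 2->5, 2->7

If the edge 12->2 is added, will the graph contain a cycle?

Yes

Adding 12→2 creates a cycle iff 2 can already reach 12.
Path from 2: 2 → 11 → 12.
So 2 → … → 12 → 2 is a cycle.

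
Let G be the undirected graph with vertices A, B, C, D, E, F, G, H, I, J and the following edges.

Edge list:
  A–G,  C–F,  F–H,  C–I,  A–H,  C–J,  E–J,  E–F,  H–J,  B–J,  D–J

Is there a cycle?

Yes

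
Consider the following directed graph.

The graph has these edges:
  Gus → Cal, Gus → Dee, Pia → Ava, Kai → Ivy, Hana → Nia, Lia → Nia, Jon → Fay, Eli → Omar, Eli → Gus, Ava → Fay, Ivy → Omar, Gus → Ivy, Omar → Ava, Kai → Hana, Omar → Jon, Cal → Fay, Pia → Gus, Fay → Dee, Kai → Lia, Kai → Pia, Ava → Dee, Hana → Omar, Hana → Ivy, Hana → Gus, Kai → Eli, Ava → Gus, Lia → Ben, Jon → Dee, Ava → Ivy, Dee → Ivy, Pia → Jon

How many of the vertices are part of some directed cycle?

A vertex is on a directed cycle iff it belongs to a strongly connected component of size ≥ 2 (or has a self-loop).
The vertices on cycles are {Ava, Cal, Dee, Fay, Gus, Ivy, Jon, Omar} — 8 in total.

8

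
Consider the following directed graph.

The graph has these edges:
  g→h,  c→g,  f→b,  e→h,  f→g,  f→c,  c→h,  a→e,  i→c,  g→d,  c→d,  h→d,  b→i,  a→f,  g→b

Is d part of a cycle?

No

d lies on a cycle iff there is a path from d back to itself.
Exploring from d, it never reaches itself; equivalently, its strongly connected component is a singleton.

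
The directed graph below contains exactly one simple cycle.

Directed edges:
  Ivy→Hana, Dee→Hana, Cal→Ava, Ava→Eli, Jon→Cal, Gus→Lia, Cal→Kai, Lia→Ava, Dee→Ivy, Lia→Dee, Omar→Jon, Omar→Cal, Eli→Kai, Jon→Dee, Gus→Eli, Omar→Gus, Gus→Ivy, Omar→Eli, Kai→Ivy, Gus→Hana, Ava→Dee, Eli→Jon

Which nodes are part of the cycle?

Ava, Cal, Eli, Jon

DFS with gray/black marking from Jon:
Jon gray
  Dee gray
    Hana gray
    Hana black
    Ivy gray
      Ivy→Hana: Hana black — skip
    Ivy black
  Dee black
  Cal gray
    Kai gray
      Kai→Ivy: Ivy black — skip
    Kai black
    Ava gray
      Eli gray
        Eli→Kai: Kai black — skip
        Eli→Jon: Jon is gray → back edge
Back edge closes the cycle Jon → Cal → Ava → Eli → Jon; its vertices are {Ava, Cal, Eli, Jon}.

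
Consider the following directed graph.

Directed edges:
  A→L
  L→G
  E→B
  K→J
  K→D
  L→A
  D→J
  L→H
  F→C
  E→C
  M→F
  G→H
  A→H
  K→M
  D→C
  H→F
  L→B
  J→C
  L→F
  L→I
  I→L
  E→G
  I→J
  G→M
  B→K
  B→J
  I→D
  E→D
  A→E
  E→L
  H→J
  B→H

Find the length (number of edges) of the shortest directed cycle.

2

For each vertex v, BFS finds the shortest path from v back to v.
The shortest such closed walk is L → I → L, length 2.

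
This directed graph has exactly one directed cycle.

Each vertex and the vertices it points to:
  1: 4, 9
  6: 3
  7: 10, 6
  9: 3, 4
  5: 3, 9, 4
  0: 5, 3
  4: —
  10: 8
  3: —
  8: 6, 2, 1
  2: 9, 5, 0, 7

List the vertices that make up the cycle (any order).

DFS with gray/black marking from 10:
10 gray
  8 gray
    6 gray
      3 gray
      3 black
    6 black
    2 gray
      9 gray
        9→3: 3 black — skip
        4 gray
        4 black
      9 black
      5 gray
        5→3: 3 black — skip
        5→9: 9 black — skip
        5→4: 4 black — skip
      5 black
      0 gray
        0→5: 5 black — skip
        0→3: 3 black — skip
      0 black
      7 gray
        7→10: 10 is gray → back edge
Back edge closes the cycle 10 → 8 → 2 → 7 → 10; its vertices are {2, 7, 8, 10}.

2, 7, 8, 10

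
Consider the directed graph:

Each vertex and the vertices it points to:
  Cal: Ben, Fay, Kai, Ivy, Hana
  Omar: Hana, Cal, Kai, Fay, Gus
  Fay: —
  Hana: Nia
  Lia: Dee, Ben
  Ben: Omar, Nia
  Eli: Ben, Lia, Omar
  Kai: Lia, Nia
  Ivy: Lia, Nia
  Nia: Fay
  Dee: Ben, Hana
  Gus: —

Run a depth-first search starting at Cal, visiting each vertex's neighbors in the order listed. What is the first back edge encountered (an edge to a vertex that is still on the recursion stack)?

Omar->Cal

DFS from Cal (visiting each vertex's neighbors in the order listed); mark gray on enter, black on exit:
Cal gray
  Ben gray
    Omar gray
      Hana gray
        Nia gray
          Fay gray
          Fay black
        Nia black
      Hana black
      Omar→Cal: Cal is gray → back edge
First back edge: Omar → Cal.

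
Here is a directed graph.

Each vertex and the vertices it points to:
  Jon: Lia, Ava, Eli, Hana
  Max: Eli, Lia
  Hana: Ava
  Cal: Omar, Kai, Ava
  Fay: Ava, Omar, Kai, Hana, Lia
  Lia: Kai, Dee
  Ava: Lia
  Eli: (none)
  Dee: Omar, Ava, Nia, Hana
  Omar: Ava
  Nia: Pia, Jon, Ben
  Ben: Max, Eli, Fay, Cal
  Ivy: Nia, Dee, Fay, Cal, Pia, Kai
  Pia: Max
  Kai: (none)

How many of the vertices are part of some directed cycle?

12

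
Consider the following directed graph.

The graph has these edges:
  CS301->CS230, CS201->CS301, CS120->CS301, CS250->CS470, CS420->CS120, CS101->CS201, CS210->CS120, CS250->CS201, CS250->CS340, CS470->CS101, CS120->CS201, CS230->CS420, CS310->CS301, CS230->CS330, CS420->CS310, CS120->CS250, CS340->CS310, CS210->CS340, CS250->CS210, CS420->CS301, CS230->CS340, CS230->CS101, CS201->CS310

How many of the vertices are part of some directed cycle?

11

A vertex is on a directed cycle iff it belongs to a strongly connected component of size ≥ 2 (or has a self-loop).
The vertices on cycles are {CS101, CS120, CS201, CS210, CS230, CS250, CS301, CS310, CS340, CS420, CS470} — 11 in total.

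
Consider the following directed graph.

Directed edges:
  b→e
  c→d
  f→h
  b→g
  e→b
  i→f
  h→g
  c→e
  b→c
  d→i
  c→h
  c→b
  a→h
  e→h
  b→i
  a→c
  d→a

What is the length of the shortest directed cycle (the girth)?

2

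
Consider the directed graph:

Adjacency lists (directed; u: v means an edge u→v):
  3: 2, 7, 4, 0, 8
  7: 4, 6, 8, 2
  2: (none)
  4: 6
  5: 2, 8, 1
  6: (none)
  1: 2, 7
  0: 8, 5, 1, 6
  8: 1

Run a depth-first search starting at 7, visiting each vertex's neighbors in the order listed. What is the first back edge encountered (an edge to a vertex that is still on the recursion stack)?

1->7

DFS from 7 (visiting each vertex's neighbors in the order listed); mark gray on enter, black on exit:
7 gray
  4 gray
    6 gray
    6 black
  4 black
  7→6: 6 black — skip
  8 gray
    1 gray
      2 gray
      2 black
      1→7: 7 is gray → back edge
First back edge: 1 → 7.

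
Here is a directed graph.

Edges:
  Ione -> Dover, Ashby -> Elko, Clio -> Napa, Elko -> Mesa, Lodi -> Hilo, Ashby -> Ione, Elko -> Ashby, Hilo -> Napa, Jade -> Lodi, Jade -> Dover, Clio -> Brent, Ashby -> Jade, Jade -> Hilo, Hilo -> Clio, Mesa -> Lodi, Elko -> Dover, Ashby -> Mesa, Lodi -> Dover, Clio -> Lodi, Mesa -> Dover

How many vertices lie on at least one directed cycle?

5

A vertex is on a directed cycle iff it belongs to a strongly connected component of size ≥ 2 (or has a self-loop).
The vertices on cycles are {Clio, Elko, Hilo, Lodi, Ashby} — 5 in total.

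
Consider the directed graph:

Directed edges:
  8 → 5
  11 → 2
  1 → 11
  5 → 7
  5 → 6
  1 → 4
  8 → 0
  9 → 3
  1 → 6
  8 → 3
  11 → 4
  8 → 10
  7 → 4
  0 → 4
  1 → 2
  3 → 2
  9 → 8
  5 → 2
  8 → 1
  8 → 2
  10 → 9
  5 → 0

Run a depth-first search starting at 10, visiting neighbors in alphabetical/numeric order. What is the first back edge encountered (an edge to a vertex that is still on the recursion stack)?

8->10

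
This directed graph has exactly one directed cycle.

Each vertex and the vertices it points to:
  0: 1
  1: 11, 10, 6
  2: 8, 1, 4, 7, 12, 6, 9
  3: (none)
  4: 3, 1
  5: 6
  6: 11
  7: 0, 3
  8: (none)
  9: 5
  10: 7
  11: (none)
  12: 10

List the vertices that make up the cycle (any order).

DFS with gray/black marking from 7:
7 gray
  0 gray
    1 gray
      11 gray
      11 black
      10 gray
        10→7: 7 is gray → back edge
Back edge closes the cycle 7 → 0 → 1 → 10 → 7; its vertices are {0, 1, 7, 10}.

0, 1, 7, 10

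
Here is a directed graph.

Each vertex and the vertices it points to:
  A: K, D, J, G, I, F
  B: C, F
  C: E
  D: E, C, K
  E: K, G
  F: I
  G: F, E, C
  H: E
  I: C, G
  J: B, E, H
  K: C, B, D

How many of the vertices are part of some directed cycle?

A vertex is on a directed cycle iff it belongs to a strongly connected component of size ≥ 2 (or has a self-loop).
The vertices on cycles are {B, C, D, E, F, G, I, K} — 8 in total.

8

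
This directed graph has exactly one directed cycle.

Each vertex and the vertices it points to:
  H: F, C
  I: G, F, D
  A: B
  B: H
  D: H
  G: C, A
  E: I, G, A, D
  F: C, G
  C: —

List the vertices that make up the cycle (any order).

A, B, F, G, H

DFS with gray/black marking from A:
A gray
  B gray
    H gray
      F gray
        C gray
        C black
        G gray
          G→C: C black — skip
          G→A: A is gray → back edge
Back edge closes the cycle A → B → H → F → G → A; its vertices are {A, B, F, G, H}.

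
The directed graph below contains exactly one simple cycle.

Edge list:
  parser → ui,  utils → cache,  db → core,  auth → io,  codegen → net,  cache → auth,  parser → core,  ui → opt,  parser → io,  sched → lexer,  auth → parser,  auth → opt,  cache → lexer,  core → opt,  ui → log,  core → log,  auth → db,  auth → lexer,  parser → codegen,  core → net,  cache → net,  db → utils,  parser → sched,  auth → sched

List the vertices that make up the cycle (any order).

db, auth, cache, utils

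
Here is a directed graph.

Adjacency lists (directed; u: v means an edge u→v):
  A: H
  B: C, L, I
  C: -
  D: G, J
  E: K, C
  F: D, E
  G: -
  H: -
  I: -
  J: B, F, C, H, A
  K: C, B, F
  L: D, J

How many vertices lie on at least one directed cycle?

A vertex is on a directed cycle iff it belongs to a strongly connected component of size ≥ 2 (or has a self-loop).
The vertices on cycles are {B, D, E, F, J, K, L} — 7 in total.

7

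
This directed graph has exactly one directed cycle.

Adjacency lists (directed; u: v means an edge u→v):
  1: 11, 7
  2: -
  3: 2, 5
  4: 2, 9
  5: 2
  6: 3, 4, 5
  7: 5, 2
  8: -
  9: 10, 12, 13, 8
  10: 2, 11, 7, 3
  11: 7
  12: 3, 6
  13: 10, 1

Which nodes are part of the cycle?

4, 6, 9, 12

DFS with gray/black marking from 9:
9 gray
  10 gray
    2 gray
    2 black
    11 gray
      7 gray
        5 gray
          5→2: 2 black — skip
        5 black
        7→2: 2 black — skip
      7 black
    11 black
    10→7: 7 black — skip
    3 gray
      3→2: 2 black — skip
      3→5: 5 black — skip
    3 black
  10 black
  12 gray
    12→3: 3 black — skip
    6 gray
      6→3: 3 black — skip
      4 gray
        4→2: 2 black — skip
        4→9: 9 is gray → back edge
Back edge closes the cycle 9 → 12 → 6 → 4 → 9; its vertices are {4, 6, 9, 12}.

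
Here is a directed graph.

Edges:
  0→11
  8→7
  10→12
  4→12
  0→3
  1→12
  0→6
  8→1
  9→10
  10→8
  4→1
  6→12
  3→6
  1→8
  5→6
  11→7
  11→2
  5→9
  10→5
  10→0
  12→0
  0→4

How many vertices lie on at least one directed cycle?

10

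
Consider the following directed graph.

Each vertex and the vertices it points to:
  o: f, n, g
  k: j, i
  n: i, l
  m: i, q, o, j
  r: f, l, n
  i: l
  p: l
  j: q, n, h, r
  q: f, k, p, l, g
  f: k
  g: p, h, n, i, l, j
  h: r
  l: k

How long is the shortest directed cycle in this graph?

3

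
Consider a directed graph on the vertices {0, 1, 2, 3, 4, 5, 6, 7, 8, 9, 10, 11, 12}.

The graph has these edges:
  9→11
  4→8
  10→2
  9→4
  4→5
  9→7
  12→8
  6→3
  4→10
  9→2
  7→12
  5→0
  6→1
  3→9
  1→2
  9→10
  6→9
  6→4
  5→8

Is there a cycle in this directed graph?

DFS with white/gray/black marking, starting from 12:
12 gray
  8 gray
  8 black
12 black
0 gray
0 black
1 gray
  2 gray
  2 black
1 black
3 gray
  9 gray
    9→2: 2 black — skip
    4 gray
      5 gray
        5→8: 8 black — skip
        5→0: 0 black — skip
      5 black
      4→8: 8 black — skip
      10 gray
        10→2: 2 black — skip
      10 black
    4 black
    9→10: 10 black — skip
    7 gray
      7→12: 12 black — skip
    7 black
    11 gray
    11 black
  9 black
3 black
6 gray
  6→1: 1 black — skip
  6→4: 4 black — skip
  6→9: 9 black — skip
  6→3: 3 black — skip
6 black
Every edge goes to a white or black vertex — no back edge, so the graph is acyclic.

No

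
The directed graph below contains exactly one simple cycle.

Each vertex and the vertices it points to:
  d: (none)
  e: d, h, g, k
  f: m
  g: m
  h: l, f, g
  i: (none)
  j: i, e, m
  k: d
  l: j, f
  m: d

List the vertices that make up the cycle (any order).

e, h, j, l

DFS with gray/black marking from l:
l gray
  j gray
    i gray
    i black
    e gray
      d gray
      d black
      h gray
        h→l: l is gray → back edge
Back edge closes the cycle l → j → e → h → l; its vertices are {e, h, j, l}.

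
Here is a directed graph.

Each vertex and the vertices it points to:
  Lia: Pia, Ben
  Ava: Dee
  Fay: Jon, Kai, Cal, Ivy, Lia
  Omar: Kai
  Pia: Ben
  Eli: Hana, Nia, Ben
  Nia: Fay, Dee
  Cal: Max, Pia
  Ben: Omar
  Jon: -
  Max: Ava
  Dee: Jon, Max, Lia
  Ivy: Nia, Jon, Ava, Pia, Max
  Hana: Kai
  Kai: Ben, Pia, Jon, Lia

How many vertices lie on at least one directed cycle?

11

A vertex is on a directed cycle iff it belongs to a strongly connected component of size ≥ 2 (or has a self-loop).
The vertices on cycles are {Ava, Ben, Dee, Fay, Ivy, Kai, Lia, Max, Nia, Pia, Omar} — 11 in total.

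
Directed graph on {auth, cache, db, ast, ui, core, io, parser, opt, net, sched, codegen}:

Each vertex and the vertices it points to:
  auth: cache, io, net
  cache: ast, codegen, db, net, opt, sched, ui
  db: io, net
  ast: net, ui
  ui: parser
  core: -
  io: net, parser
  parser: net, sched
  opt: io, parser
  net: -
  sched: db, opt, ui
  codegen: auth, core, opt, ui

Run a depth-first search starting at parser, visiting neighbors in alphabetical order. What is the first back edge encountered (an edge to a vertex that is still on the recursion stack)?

io->parser

DFS from parser (visiting neighbors in alphabetical order); mark gray on enter, black on exit:
parser gray
  net gray
  net black
  sched gray
    db gray
      io gray
        io→net: net black — skip
        io→parser: parser is gray → back edge
First back edge: io → parser.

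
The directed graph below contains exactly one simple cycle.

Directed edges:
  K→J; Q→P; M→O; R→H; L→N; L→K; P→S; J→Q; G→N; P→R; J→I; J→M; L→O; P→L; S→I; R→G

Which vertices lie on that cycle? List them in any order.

DFS with gray/black marking from P:
P gray
  R gray
    G gray
      N gray
      N black
    G black
    H gray
    H black
  R black
  S gray
    I gray
    I black
  S black
  L gray
    O gray
    O black
    L→N: N black — skip
    K gray
      J gray
        J→I: I black — skip
        Q gray
          Q→P: P is gray → back edge
Back edge closes the cycle P → L → K → J → Q → P; its vertices are {J, K, L, P, Q}.

J, K, L, P, Q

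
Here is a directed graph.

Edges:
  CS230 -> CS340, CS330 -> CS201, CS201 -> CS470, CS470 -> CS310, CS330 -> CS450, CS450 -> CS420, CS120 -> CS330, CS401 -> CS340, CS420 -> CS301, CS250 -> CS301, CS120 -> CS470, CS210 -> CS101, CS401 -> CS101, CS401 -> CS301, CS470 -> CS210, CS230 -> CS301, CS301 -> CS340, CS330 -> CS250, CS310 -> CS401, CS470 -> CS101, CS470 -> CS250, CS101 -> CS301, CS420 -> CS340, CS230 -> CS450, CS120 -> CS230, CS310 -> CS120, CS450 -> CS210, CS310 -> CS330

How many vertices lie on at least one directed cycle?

5

A vertex is on a directed cycle iff it belongs to a strongly connected component of size ≥ 2 (or has a self-loop).
The vertices on cycles are {CS120, CS201, CS310, CS330, CS470} — 5 in total.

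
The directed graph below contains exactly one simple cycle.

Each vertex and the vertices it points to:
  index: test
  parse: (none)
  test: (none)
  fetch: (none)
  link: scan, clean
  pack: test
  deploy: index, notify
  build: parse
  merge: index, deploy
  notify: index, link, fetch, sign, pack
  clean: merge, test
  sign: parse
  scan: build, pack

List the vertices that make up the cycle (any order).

DFS with gray/black marking from deploy:
deploy gray
  index gray
    test gray
    test black
  index black
  notify gray
    notify→index: index black — skip
    link gray
      scan gray
        build gray
          parse gray
          parse black
        build black
        pack gray
          pack→test: test black — skip
        pack black
      scan black
      clean gray
        merge gray
          merge→index: index black — skip
          merge→deploy: deploy is gray → back edge
Back edge closes the cycle deploy → notify → link → clean → merge → deploy; its vertices are {link, clean, merge, deploy, notify}.

link, clean, merge, deploy, notify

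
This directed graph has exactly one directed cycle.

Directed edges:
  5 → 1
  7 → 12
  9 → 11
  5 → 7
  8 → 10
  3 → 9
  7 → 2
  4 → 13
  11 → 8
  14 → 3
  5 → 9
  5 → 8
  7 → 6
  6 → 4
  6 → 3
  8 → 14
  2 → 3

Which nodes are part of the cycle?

DFS with gray/black marking from 9:
9 gray
  11 gray
    8 gray
      10 gray
      10 black
      14 gray
        3 gray
          3→9: 9 is gray → back edge
Back edge closes the cycle 9 → 11 → 8 → 14 → 3 → 9; its vertices are {3, 8, 9, 11, 14}.

3, 8, 9, 11, 14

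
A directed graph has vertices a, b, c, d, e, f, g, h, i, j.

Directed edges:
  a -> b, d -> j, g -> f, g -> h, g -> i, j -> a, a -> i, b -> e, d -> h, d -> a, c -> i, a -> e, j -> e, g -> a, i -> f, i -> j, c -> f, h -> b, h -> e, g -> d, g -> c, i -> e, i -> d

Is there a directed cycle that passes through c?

c lies on a cycle iff there is a path from c back to itself.
Exploring from c, it never reaches itself; equivalently, its strongly connected component is a singleton.

No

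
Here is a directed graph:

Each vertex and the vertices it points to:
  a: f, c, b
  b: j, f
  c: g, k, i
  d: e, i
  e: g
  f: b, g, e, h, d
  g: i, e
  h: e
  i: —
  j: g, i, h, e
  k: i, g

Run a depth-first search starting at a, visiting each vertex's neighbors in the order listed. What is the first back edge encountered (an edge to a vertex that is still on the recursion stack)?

DFS from a (visiting each vertex's neighbors in the order listed); mark gray on enter, black on exit:
a gray
  f gray
    b gray
      j gray
        g gray
          i gray
          i black
          e gray
            e→g: g is gray → back edge
First back edge: e → g.

e→g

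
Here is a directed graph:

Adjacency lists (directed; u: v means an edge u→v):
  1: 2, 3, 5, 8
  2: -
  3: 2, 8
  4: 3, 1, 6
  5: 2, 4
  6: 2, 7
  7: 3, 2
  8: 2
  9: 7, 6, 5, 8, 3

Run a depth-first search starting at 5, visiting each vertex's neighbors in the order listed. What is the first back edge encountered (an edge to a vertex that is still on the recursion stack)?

1→5

DFS from 5 (visiting each vertex's neighbors in the order listed); mark gray on enter, black on exit:
5 gray
  2 gray
  2 black
  4 gray
    3 gray
      3→2: 2 black — skip
      8 gray
        8→2: 2 black — skip
      8 black
    3 black
    1 gray
      1→2: 2 black — skip
      1→3: 3 black — skip
      1→5: 5 is gray → back edge
First back edge: 1 → 5.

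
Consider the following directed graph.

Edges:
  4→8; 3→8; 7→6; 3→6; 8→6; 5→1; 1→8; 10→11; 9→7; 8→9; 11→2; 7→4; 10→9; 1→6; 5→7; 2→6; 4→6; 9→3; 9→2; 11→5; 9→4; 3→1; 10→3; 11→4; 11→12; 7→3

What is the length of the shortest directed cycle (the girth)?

For each vertex v, BFS finds the shortest path from v back to v.
The shortest such closed walk is 9 → 3 → 8 → 9, length 3.

3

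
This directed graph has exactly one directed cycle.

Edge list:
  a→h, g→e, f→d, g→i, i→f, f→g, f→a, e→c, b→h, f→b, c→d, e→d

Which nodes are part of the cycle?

f, g, i

DFS with gray/black marking from f:
f gray
  g gray
    i gray
      i→f: f is gray → back edge
Back edge closes the cycle f → g → i → f; its vertices are {f, g, i}.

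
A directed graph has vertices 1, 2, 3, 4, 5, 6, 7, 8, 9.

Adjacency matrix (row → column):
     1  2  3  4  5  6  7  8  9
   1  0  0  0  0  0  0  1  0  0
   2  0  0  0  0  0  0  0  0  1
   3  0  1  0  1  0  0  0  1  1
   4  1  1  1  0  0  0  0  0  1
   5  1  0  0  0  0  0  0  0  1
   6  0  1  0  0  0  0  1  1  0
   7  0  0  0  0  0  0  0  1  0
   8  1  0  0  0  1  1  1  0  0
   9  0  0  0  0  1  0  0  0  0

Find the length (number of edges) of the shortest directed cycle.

2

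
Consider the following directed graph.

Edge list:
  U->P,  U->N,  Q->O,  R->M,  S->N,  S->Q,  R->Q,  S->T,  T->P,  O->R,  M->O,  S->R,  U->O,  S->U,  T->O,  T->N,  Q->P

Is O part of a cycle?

O is on a cycle iff O can reach itself via ≥1 edge.
O → R → M → O — yes.

Yes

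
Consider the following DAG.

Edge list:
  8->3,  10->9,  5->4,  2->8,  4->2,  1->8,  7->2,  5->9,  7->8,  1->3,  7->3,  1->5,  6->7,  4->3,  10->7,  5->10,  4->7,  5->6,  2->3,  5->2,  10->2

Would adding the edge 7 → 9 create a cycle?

Adding 7→9 creates a cycle iff 9 can already reach 7.
Explore from 9: no path reaches 7. The graph stays acyclic.

No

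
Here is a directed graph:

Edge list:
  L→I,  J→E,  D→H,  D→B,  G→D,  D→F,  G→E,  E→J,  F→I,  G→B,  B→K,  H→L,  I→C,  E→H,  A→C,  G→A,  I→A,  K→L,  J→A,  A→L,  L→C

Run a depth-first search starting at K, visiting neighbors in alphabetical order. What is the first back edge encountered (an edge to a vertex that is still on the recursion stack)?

DFS from K (visiting neighbors in alphabetical order); mark gray on enter, black on exit:
K gray
  L gray
    C gray
    C black
    I gray
      A gray
        A→C: C black — skip
        A→L: L is gray → back edge
First back edge: A → L.

A->L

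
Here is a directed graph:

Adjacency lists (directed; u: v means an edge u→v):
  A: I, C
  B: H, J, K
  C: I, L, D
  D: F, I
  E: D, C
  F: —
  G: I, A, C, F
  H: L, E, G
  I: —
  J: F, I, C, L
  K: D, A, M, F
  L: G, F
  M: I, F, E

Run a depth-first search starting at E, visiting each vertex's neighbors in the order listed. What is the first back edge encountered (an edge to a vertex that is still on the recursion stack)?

A→C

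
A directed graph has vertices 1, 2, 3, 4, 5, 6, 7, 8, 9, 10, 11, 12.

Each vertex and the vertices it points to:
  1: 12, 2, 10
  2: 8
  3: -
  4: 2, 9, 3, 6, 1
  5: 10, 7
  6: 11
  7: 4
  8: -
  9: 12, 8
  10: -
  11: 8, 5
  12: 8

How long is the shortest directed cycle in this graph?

5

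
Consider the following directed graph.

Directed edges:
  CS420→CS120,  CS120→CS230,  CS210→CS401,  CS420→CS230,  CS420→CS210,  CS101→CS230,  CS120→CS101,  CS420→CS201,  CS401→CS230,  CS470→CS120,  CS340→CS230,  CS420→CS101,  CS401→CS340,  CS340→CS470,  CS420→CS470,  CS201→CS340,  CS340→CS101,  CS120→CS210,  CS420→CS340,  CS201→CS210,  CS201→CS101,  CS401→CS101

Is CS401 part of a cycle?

CS401 is on a cycle iff CS401 can reach itself via ≥1 edge.
CS401 → CS340 → CS470 → CS120 → CS210 → CS401 — yes.

Yes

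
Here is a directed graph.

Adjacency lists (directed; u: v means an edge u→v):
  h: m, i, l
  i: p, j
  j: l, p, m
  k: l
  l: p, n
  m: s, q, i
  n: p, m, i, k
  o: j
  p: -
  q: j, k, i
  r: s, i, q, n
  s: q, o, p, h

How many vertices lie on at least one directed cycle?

A vertex is on a directed cycle iff it belongs to a strongly connected component of size ≥ 2 (or has a self-loop).
The vertices on cycles are {h, i, j, k, l, m, n, o, q, s} — 10 in total.

10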